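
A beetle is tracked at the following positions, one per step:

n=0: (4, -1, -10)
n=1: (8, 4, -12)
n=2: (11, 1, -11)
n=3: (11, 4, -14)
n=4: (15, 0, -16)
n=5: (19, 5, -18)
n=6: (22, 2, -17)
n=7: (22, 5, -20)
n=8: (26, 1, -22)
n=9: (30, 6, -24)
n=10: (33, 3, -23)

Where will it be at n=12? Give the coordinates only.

(37, 2, -28)

The moves between consecutive positions are (+4, +5, -2), (+3, -3, +1), (+0, +3, -3), (+4, -4, -2), (+4, +5, -2), (+3, -3, +1), (+0, +3, -3), (+4, -4, -2), (+4, +5, -2), (+3, -3, +1); they repeat the 4-cycle [(+4, +5, -2), (+3, -3, +1), (+0, +3, -3), (+4, -4, -2)].
step 11: apply (+0, +3, -3) → (33, 6, -26)
step 12: apply (+4, -4, -2) → (37, 2, -28)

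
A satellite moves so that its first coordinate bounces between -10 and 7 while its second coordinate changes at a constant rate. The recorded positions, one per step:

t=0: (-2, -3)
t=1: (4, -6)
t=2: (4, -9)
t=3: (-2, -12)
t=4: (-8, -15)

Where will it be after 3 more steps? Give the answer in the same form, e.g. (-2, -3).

(6, -24)

The first coordinate travels 6 per step and bounces off the walls at -10 and 7.
  step 5: -8 → -6
  step 6: -6 → 0
  step 7: 0 → 6
The second coordinate changes by -3 each step: at step 7 it is -24.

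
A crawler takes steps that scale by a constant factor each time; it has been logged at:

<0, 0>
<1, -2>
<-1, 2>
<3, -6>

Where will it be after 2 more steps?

<11, -22>

The jumps are <+1, -2>, <-2, +4>, <+4, -8> — a geometric progression with ratio -2.
step 4: <3, -6> + <-8, +16> → <-5, 10>
step 5: <-5, 10> + <+16, -32> → <11, -22>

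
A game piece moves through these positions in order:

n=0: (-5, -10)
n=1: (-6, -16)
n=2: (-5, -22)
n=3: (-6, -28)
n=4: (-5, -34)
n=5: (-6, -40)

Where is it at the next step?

(-5, -46)

The first coordinate repeats the cycle [-5, -6] with period 2; step 6 mod 2 = 0, giving -5.
The second coordinate changes by -6 each step, so at step 6 it is -10 + 6·(-6) = -46.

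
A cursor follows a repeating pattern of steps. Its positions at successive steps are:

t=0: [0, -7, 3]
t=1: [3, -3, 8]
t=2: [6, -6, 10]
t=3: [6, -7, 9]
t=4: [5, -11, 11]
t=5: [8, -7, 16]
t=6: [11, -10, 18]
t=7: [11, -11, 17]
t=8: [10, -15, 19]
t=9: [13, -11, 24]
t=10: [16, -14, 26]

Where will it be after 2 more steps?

[15, -19, 27]

Step-to-step displacements: [+3, +4, +5], [+3, -3, +2], [+0, -1, -1], [-1, -4, +2], [+3, +4, +5], [+3, -3, +2], [+0, -1, -1], [-1, -4, +2], [+3, +4, +5], [+3, -3, +2] — a repeating cycle of length 4.
step 11: apply [+0, -1, -1] → [16, -15, 25]
step 12: apply [-1, -4, +2] → [15, -19, 27]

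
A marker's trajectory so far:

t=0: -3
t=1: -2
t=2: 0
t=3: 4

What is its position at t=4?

The jumps are +1, +2, +4 — a geometric progression with ratio 2.
step 4: 4 + 8 → 12

12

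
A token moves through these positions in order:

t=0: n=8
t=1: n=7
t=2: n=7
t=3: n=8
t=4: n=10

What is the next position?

n=13

Taking differences between consecutive positions: -1, +0, +1, +2. These grow by +1 each step.
step 5: 10 + 3 → n=13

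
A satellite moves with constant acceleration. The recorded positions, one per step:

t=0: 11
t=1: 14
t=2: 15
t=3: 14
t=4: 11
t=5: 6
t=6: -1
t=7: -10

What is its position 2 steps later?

-34

Taking differences between consecutive positions: +3, +1, -1, -3, -5, -7, -9. These grow by -2 each step.
step 8: -10 − 11 → -21
step 9: -21 − 13 → -34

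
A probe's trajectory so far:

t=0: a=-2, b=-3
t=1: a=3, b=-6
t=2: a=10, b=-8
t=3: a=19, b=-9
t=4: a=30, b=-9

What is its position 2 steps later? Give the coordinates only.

Taking differences between consecutive positions: (+5, -3), (+7, -2), (+9, -1), (+11, +0). These grow by (+2, +1) each step.
step 5: a=30, b=-9 + (+13, +1) → a=43, b=-8
step 6: a=43, b=-8 + (+15, +2) → a=58, b=-6

a=58, b=-6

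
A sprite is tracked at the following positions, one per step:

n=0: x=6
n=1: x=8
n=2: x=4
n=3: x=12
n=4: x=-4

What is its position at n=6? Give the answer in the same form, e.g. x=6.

Consecutive displacements +2, -4, +8, -16 scale by a factor of -2 each step.
step 5: -4 + 32 → x=28
step 6: 28 − 64 → x=-36

x=-36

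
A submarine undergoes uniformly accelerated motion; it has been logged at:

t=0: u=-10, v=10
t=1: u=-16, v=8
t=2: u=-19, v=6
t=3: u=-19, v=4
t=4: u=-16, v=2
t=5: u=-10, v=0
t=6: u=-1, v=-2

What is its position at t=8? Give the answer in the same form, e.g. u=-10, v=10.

Successive displacements: (-6, -2), (-3, -2), (+0, -2), (+3, -2), (+6, -2), (+9, -2) — each changes by (+3, +0).
step 7: u=-1, v=-2 + (+12, -2) → u=11, v=-4
step 8: u=11, v=-4 + (+15, -2) → u=26, v=-6

u=26, v=-6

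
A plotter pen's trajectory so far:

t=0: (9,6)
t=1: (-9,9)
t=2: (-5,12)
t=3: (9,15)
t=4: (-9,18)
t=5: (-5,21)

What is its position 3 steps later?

First: cycles through 9, -9, -5 every 3 steps. Step 8 lands at position 2 of the cycle → -5.
Second: linear, +3 per step → 30 at step 8.

(-5,30)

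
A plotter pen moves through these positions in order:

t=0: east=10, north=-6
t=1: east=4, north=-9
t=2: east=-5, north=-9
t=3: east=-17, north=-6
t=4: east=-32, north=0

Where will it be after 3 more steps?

First differences are (-6, -3), (-9, +0), (-12, +3), (-15, +6); their common second difference is (-3, +3) (constant acceleration).
step 5: east=-32, north=0 + (-18, +9) → east=-50, north=9
step 6: east=-50, north=9 + (-21, +12) → east=-71, north=21
step 7: east=-71, north=21 + (-24, +15) → east=-95, north=36

east=-95, north=36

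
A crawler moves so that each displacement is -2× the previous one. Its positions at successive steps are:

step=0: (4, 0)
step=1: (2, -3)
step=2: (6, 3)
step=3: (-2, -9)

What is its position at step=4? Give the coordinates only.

Step-to-step displacements: (-2, -3), (+4, +6), (-8, -12); each is -2× the previous.
step 4: (-2, -9) + (+16, +24) → (14, 15)

(14, 15)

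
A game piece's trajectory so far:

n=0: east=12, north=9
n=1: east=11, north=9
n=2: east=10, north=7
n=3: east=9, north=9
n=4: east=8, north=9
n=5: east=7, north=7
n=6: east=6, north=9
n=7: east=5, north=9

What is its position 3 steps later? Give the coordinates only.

The east coordinate changes by -1 each step, so at step 10 it is 12 + 10·(-1) = 2.
The north coordinate repeats the cycle [9, 9, 7] with period 3; step 10 mod 3 = 1, giving 9.

east=2, north=9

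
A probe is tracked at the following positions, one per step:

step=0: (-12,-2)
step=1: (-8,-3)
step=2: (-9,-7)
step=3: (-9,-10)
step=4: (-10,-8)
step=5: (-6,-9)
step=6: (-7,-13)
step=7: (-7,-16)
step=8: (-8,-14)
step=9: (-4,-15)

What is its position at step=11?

Step-to-step displacements: (+4,-1), (-1,-4), (+0,-3), (-1,+2), (+4,-1), (-1,-4), (+0,-3), (-1,+2), (+4,-1) — a repeating cycle of length 4.
step 10: apply (-1,-4) → (-5,-19)
step 11: apply (+0,-3) → (-5,-22)

(-5,-22)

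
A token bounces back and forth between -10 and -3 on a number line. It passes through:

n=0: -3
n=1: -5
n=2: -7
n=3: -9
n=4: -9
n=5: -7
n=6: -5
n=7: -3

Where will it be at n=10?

The value travels 2 per step and bounces off the walls at -10 and -3.
  step 8: -3 → -5
  step 9: -5 → -7
  step 10: -7 → -9

-9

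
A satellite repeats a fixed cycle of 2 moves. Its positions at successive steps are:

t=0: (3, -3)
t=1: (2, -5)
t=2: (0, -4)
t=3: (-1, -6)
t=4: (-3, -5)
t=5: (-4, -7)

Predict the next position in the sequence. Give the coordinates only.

(-6, -6)

Step-to-step displacements: (-1, -2), (-2, +1), (-1, -2), (-2, +1), (-1, -2) — a repeating cycle of length 2.
step 6: apply (-2, +1) → (-6, -6)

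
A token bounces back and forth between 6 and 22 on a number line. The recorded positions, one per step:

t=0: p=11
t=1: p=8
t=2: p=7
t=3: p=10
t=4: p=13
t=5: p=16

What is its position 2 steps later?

The value reflects between 6 and 22, moving 3 per step.
  step 6: 16 → 19
  step 7: 19 → 22

p=22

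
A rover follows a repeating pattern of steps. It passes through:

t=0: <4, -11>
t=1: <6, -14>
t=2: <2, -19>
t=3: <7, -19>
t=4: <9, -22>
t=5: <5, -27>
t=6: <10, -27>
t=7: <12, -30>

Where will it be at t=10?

<15, -38>

Differencing gives <+2, -3>, <-4, -5>, <+5, +0>, <+2, -3>, <-4, -5>, <+5, +0>, <+2, -3>. This is the pattern <+2, -3>, <-4, -5>, <+5, +0> repeated.
step 8: apply <-4, -5> → <8, -35>
step 9: apply <+5, +0> → <13, -35>
step 10: apply <+2, -3> → <15, -38>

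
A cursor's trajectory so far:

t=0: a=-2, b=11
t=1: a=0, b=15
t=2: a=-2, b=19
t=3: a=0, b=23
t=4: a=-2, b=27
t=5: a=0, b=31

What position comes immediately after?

a=-2, b=35

The a coordinate repeats the cycle [-2, 0] with period 2; step 6 mod 2 = 0, giving -2.
The b coordinate changes by +4 each step, so at step 6 it is 11 + 6·(4) = 35.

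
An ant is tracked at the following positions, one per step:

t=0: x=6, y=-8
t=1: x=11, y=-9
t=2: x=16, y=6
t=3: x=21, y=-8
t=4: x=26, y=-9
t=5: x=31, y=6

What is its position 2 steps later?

x=41, y=-9

The x coordinate changes by +5 each step, so at step 7 it is 6 + 7·(5) = 41.
The y coordinate repeats the cycle [-8, -9, 6] with period 3; step 7 mod 3 = 1, giving -9.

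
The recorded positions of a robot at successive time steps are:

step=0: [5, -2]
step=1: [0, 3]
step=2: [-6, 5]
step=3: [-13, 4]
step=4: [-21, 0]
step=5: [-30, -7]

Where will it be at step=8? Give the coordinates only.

Successive displacements: [-5, +5], [-6, +2], [-7, -1], [-8, -4], [-9, -7] — each changes by [-1, -3].
step 6: [-30, -7] + [-10, -10] → [-40, -17]
step 7: [-40, -17] + [-11, -13] → [-51, -30]
step 8: [-51, -30] + [-12, -16] → [-63, -46]

[-63, -46]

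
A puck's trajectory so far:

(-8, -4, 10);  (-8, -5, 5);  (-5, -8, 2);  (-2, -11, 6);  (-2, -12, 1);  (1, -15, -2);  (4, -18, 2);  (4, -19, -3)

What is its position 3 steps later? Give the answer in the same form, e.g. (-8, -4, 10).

The moves between consecutive positions are (+0, -1, -5), (+3, -3, -3), (+3, -3, +4), (+0, -1, -5), (+3, -3, -3), (+3, -3, +4), (+0, -1, -5); they repeat the 3-cycle [(+0, -1, -5), (+3, -3, -3), (+3, -3, +4)].
step 8: apply (+3, -3, -3) → (7, -22, -6)
step 9: apply (+3, -3, +4) → (10, -25, -2)
step 10: apply (+0, -1, -5) → (10, -26, -7)

(10, -26, -7)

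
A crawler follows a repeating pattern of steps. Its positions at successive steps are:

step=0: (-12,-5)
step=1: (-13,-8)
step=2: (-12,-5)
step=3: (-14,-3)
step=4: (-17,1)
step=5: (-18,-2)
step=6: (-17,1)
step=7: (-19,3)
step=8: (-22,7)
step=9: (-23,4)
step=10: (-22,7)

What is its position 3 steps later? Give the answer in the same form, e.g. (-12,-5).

(-28,10)

The moves between consecutive positions are (-1,-3), (+1,+3), (-2,+2), (-3,+4), (-1,-3), (+1,+3), (-2,+2), (-3,+4), (-1,-3), (+1,+3); they repeat the 4-cycle [(-1,-3), (+1,+3), (-2,+2), (-3,+4)].
step 11: apply (-2,+2) → (-24,9)
step 12: apply (-3,+4) → (-27,13)
step 13: apply (-1,-3) → (-28,10)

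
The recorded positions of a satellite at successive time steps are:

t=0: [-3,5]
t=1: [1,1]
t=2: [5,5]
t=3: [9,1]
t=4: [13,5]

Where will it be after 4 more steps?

First: linear, +4 per step → 29 at step 8.
Second: cycles through 5, 1 every 2 steps. Step 8 lands at position 0 of the cycle → 5.

[29,5]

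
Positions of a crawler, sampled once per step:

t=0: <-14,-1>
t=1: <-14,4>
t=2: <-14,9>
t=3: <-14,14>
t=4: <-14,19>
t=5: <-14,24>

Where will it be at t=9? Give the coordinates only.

<-14,44>

Each step adds <+0,+5> to the position.
step 6: <-14,24> + <+0,+5> → <-14,29>
step 7: <-14,29> + <+0,+5> → <-14,34>
step 8: <-14,34> + <+0,+5> → <-14,39>
step 9: <-14,39> + <+0,+5> → <-14,44>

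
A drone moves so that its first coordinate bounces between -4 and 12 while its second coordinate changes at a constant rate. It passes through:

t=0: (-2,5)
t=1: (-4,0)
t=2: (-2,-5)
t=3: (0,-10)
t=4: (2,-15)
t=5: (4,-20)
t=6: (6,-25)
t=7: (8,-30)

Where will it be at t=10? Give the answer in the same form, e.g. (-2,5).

(10,-45)

The first coordinate reflects between -4 and 12, moving 2 per step.
  step 8: 8 → 10
  step 9: 10 → 12
  step 10: 12 → 10
The second coordinate changes by -5 each step: at step 10 it is -45.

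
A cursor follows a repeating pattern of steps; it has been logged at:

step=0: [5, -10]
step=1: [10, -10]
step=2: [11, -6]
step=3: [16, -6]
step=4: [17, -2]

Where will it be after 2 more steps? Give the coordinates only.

[23, 2]

Step-to-step displacements: [+5, +0], [+1, +4], [+5, +0], [+1, +4] — a repeating cycle of length 2.
step 5: apply [+5, +0] → [22, -2]
step 6: apply [+1, +4] → [23, 2]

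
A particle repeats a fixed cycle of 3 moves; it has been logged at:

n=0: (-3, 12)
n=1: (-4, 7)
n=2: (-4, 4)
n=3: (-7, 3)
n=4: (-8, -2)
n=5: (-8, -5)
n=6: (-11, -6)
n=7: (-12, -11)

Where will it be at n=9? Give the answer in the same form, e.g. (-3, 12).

(-15, -15)

Step-to-step displacements: (-1, -5), (+0, -3), (-3, -1), (-1, -5), (+0, -3), (-3, -1), (-1, -5) — a repeating cycle of length 3.
step 8: apply (+0, -3) → (-12, -14)
step 9: apply (-3, -1) → (-15, -15)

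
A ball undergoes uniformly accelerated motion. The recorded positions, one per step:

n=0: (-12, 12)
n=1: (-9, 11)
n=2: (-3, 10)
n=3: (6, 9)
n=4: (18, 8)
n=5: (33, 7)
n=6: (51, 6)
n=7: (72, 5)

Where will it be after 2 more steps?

Successive displacements: (+3, -1), (+6, -1), (+9, -1), (+12, -1), (+15, -1), (+18, -1), (+21, -1) — each changes by (+3, +0).
step 8: (72, 5) + (+24, -1) → (96, 4)
step 9: (96, 4) + (+27, -1) → (123, 3)

(123, 3)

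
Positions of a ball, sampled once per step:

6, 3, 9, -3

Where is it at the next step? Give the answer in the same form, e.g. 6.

21

The jumps are -3, +6, -12 — a geometric progression with ratio -2.
step 4: -3 + 24 → 21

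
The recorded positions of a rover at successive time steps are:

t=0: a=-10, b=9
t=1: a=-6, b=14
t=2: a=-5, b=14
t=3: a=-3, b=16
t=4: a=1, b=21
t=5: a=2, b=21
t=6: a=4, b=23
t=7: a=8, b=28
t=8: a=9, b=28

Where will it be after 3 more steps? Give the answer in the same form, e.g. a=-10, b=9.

a=16, b=35

The moves between consecutive positions are (+4, +5), (+1, +0), (+2, +2), (+4, +5), (+1, +0), (+2, +2), (+4, +5), (+1, +0); they repeat the 3-cycle [(+4, +5), (+1, +0), (+2, +2)].
step 9: apply (+2, +2) → a=11, b=30
step 10: apply (+4, +5) → a=15, b=35
step 11: apply (+1, +0) → a=16, b=35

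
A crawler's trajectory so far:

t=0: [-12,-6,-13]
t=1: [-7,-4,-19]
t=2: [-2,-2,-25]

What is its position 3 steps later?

Constant displacement of [+5,+2,-6] per step.
step 3: [-2,-2,-25] + [+5,+2,-6] → [3,0,-31]
step 4: [3,0,-31] + [+5,+2,-6] → [8,2,-37]
step 5: [8,2,-37] + [+5,+2,-6] → [13,4,-43]

[13,4,-43]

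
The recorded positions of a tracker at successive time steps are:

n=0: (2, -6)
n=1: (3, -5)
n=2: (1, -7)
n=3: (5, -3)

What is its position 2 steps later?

The jumps are (+1, +1), (-2, -2), (+4, +4) — a geometric progression with ratio -2.
step 4: (5, -3) + (-8, -8) → (-3, -11)
step 5: (-3, -11) + (+16, +16) → (13, 5)

(13, 5)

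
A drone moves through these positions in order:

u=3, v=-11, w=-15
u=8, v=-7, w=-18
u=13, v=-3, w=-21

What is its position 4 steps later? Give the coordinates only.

u=33, v=13, w=-33

Constant displacement of (+5, +4, -3) per step.
step 3: u=13, v=-3, w=-21 + (+5, +4, -3) → u=18, v=1, w=-24
step 4: u=18, v=1, w=-24 + (+5, +4, -3) → u=23, v=5, w=-27
step 5: u=23, v=5, w=-27 + (+5, +4, -3) → u=28, v=9, w=-30
step 6: u=28, v=9, w=-30 + (+5, +4, -3) → u=33, v=13, w=-33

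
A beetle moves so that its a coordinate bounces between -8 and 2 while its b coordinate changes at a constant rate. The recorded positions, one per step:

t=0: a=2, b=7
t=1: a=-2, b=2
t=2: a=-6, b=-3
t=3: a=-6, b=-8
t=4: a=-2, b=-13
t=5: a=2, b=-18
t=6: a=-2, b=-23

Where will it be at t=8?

a=-6, b=-33

The a coordinate reflects between -8 and 2, moving 4 per step.
  step 7: -2 → -6
  step 8: -6 → -6
The b coordinate changes by -5 each step: at step 8 it is -33.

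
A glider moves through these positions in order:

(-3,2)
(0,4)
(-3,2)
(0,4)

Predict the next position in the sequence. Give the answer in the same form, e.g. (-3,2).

(-3,2)

Consecutive displacements (+3,+2), (-3,-2), (+3,+2) scale by a factor of -1 each step.
step 4: (0,4) + (-3,-2) → (-3,2)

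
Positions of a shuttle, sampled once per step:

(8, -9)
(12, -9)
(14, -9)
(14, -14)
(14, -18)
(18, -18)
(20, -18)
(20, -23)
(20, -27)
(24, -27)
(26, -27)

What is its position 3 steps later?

The moves between consecutive positions are (+4, +0), (+2, +0), (+0, -5), (+0, -4), (+4, +0), (+2, +0), (+0, -5), (+0, -4), (+4, +0), (+2, +0); they repeat the 4-cycle [(+4, +0), (+2, +0), (+0, -5), (+0, -4)].
step 11: apply (+0, -5) → (26, -32)
step 12: apply (+0, -4) → (26, -36)
step 13: apply (+4, +0) → (30, -36)

(30, -36)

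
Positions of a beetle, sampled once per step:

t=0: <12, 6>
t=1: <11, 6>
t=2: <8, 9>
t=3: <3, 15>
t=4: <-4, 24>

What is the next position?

First differences are <-1, +0>, <-3, +3>, <-5, +6>, <-7, +9>; their common second difference is <-2, +3> (constant acceleration).
step 5: <-4, 24> + <-9, +12> → <-13, 36>

<-13, 36>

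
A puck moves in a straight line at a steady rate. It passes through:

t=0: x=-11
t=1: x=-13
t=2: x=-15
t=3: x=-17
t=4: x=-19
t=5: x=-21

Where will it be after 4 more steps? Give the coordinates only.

x=-29

Each step adds -2 to the position.
step 6: -21 − 2 → x=-23
step 7: -23 − 2 → x=-25
step 8: -25 − 2 → x=-27
step 9: -27 − 2 → x=-29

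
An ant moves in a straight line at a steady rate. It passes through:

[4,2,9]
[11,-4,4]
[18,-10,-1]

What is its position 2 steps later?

[32,-22,-11]

Constant displacement of [+7,-6,-5] per step.
step 3: [18,-10,-1] + [+7,-6,-5] → [25,-16,-6]
step 4: [25,-16,-6] + [+7,-6,-5] → [32,-22,-11]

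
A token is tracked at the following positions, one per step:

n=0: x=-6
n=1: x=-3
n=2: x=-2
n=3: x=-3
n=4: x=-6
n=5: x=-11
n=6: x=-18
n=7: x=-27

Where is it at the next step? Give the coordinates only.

x=-38

Successive displacements: +3, +1, -1, -3, -5, -7, -9 — each changes by -2.
step 8: -27 − 11 → x=-38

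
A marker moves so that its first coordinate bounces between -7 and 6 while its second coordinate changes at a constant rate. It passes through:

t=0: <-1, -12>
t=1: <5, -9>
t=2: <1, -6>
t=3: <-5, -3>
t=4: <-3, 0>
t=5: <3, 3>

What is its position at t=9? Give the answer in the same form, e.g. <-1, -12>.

The first coordinate travels 6 per step and bounces off the walls at -7 and 6.
  step 6: 3 → 3
  step 7: 3 → -3
  step 8: -3 → -5
  step 9: -5 → 1
The second coordinate changes by +3 each step: at step 9 it is 15.

<1, 15>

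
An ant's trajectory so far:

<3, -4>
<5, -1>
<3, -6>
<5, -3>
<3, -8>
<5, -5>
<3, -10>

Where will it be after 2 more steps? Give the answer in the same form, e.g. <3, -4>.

Differencing gives <+2, +3>, <-2, -5>, <+2, +3>, <-2, -5>, <+2, +3>, <-2, -5>. This is the pattern <+2, +3>, <-2, -5> repeated.
step 7: apply <+2, +3> → <5, -7>
step 8: apply <-2, -5> → <3, -12>

<3, -12>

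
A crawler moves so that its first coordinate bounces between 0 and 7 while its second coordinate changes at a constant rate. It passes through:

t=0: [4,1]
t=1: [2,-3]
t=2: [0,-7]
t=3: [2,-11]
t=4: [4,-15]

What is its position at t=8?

The first coordinate travels 2 per step and bounces off the walls at 0 and 7.
  step 5: 4 → 6
  step 6: 6 → 6
  step 7: 6 → 4
  step 8: 4 → 2
The second coordinate changes by -4 each step: at step 8 it is -31.

[2,-31]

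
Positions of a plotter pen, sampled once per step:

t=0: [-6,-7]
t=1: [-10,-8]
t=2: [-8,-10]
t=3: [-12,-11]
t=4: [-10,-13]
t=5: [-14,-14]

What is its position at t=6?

[-12,-16]

Step-to-step displacements: [-4,-1], [+2,-2], [-4,-1], [+2,-2], [-4,-1] — a repeating cycle of length 2.
step 6: apply [+2,-2] → [-12,-16]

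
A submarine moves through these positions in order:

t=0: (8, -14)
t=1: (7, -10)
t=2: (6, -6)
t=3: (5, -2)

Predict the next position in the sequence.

(4, 2)

Each step adds (-1, +4) to the position.
step 4: (5, -2) + (-1, +4) → (4, 2)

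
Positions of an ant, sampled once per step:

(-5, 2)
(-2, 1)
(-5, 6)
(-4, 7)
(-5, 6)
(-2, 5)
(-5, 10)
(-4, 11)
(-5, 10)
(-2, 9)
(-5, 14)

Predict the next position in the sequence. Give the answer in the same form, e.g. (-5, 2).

(-4, 15)

Step-to-step displacements: (+3, -1), (-3, +5), (+1, +1), (-1, -1), (+3, -1), (-3, +5), (+1, +1), (-1, -1), (+3, -1), (-3, +5) — a repeating cycle of length 4.
step 11: apply (+1, +1) → (-4, 15)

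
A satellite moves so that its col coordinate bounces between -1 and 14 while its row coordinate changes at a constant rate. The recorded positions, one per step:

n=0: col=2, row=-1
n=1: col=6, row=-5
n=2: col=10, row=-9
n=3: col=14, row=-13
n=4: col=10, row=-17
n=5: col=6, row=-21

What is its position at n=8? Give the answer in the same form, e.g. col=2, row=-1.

The col coordinate reflects between -1 and 14, moving 4 per step.
  step 6: 6 → 2
  step 7: 2 → 0
  step 8: 0 → 4
The row coordinate changes by -4 each step: at step 8 it is -33.

col=4, row=-33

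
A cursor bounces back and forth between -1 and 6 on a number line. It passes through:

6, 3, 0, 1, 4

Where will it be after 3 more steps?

The value travels 3 per step and bounces off the walls at -1 and 6.
  step 5: 4 → 5
  step 6: 5 → 2
  step 7: 2 → -1

-1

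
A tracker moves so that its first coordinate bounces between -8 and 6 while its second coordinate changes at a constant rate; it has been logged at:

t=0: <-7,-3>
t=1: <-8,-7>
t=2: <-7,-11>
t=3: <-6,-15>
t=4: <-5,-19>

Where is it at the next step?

<-4,-23>

The first coordinate travels 1 per step and bounces off the walls at -8 and 6.
  step 5: -5 → -4
The second coordinate changes by -4 each step: at step 5 it is -23.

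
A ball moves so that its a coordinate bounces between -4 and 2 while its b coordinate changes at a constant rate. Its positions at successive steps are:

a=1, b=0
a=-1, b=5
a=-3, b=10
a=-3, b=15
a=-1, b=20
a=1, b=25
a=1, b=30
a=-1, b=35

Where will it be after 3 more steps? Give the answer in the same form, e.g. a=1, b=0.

The a coordinate reflects between -4 and 2, moving 2 per step.
  step 8: -1 → -3
  step 9: -3 → -3
  step 10: -3 → -1
The b coordinate changes by +5 each step: at step 10 it is 50.

a=-1, b=50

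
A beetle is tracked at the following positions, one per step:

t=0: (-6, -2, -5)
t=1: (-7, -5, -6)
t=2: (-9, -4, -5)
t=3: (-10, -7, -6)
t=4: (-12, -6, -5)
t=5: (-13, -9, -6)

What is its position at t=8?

Differencing gives (-1, -3, -1), (-2, +1, +1), (-1, -3, -1), (-2, +1, +1), (-1, -3, -1). This is the pattern (-1, -3, -1), (-2, +1, +1) repeated.
step 6: apply (-2, +1, +1) → (-15, -8, -5)
step 7: apply (-1, -3, -1) → (-16, -11, -6)
step 8: apply (-2, +1, +1) → (-18, -10, -5)

(-18, -10, -5)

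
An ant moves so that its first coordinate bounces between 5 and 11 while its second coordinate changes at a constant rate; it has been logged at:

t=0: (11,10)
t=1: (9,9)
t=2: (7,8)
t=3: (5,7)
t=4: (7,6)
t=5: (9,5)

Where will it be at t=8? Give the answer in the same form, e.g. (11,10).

The first coordinate reflects between 5 and 11, moving 2 per step.
  step 6: 9 → 11
  step 7: 11 → 9
  step 8: 9 → 7
The second coordinate changes by -1 each step: at step 8 it is 2.

(7,2)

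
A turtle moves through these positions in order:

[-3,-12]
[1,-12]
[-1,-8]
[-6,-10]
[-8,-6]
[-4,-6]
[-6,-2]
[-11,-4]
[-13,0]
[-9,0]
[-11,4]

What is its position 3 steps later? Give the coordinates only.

The moves between consecutive positions are [+4,+0], [-2,+4], [-5,-2], [-2,+4], [+4,+0], [-2,+4], [-5,-2], [-2,+4], [+4,+0], [-2,+4]; they repeat the 4-cycle [[+4,+0], [-2,+4], [-5,-2], [-2,+4]].
step 11: apply [-5,-2] → [-16,2]
step 12: apply [-2,+4] → [-18,6]
step 13: apply [+4,+0] → [-14,6]

[-14,6]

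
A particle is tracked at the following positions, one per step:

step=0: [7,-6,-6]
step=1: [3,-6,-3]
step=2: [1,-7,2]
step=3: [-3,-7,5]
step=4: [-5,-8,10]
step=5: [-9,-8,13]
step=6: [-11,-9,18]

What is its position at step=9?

[-21,-10,29]

The moves between consecutive positions are [-4,+0,+3], [-2,-1,+5], [-4,+0,+3], [-2,-1,+5], [-4,+0,+3], [-2,-1,+5]; they repeat the 2-cycle [[-4,+0,+3], [-2,-1,+5]].
step 7: apply [-4,+0,+3] → [-15,-9,21]
step 8: apply [-2,-1,+5] → [-17,-10,26]
step 9: apply [-4,+0,+3] → [-21,-10,29]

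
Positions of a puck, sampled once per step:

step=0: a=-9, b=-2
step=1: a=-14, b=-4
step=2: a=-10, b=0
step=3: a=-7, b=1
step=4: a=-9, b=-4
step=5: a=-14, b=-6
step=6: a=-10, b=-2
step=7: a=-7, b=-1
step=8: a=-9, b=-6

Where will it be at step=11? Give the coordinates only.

The moves between consecutive positions are (-5,-2), (+4,+4), (+3,+1), (-2,-5), (-5,-2), (+4,+4), (+3,+1), (-2,-5); they repeat the 4-cycle [(-5,-2), (+4,+4), (+3,+1), (-2,-5)].
step 9: apply (-5,-2) → a=-14, b=-8
step 10: apply (+4,+4) → a=-10, b=-4
step 11: apply (+3,+1) → a=-7, b=-3

a=-7, b=-3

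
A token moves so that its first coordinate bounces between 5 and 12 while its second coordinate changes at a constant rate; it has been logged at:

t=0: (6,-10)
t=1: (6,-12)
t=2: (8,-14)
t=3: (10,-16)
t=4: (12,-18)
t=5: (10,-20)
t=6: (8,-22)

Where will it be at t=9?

The first coordinate reflects between 5 and 12, moving 2 per step.
  step 7: 8 → 6
  step 8: 6 → 6
  step 9: 6 → 8
The second coordinate changes by -2 each step: at step 9 it is -28.

(8,-28)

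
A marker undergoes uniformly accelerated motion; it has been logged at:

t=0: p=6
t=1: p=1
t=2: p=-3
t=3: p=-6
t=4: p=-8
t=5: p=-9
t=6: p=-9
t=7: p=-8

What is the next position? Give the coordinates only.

p=-6

First differences are -5, -4, -3, -2, -1, +0, +1; their common second difference is +1 (constant acceleration).
step 8: -8 + 2 → p=-6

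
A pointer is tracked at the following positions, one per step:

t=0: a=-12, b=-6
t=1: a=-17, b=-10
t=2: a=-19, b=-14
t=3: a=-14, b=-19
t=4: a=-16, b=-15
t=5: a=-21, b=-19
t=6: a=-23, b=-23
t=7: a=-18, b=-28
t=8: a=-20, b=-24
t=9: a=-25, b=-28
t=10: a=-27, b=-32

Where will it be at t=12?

a=-24, b=-33

The moves between consecutive positions are (-5,-4), (-2,-4), (+5,-5), (-2,+4), (-5,-4), (-2,-4), (+5,-5), (-2,+4), (-5,-4), (-2,-4); they repeat the 4-cycle [(-5,-4), (-2,-4), (+5,-5), (-2,+4)].
step 11: apply (+5,-5) → a=-22, b=-37
step 12: apply (-2,+4) → a=-24, b=-33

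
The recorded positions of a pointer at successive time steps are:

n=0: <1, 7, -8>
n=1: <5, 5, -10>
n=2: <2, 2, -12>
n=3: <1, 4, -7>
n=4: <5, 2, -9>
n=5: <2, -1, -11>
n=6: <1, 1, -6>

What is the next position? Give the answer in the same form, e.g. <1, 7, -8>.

<5, -1, -8>

Differencing gives <+4, -2, -2>, <-3, -3, -2>, <-1, +2, +5>, <+4, -2, -2>, <-3, -3, -2>, <-1, +2, +5>. This is the pattern <+4, -2, -2>, <-3, -3, -2>, <-1, +2, +5> repeated.
step 7: apply <+4, -2, -2> → <5, -1, -8>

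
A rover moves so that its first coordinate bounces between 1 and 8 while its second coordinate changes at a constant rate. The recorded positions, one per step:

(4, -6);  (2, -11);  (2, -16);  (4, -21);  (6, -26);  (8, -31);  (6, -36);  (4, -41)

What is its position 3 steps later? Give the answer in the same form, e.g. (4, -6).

(4, -56)

The first coordinate travels 2 per step and bounces off the walls at 1 and 8.
  step 8: 4 → 2
  step 9: 2 → 2
  step 10: 2 → 4
The second coordinate changes by -5 each step: at step 10 it is -56.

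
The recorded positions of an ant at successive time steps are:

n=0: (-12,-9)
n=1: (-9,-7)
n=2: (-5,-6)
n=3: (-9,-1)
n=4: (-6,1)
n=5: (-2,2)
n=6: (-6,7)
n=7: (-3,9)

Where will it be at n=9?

Differencing gives (+3,+2), (+4,+1), (-4,+5), (+3,+2), (+4,+1), (-4,+5), (+3,+2). This is the pattern (+3,+2), (+4,+1), (-4,+5) repeated.
step 8: apply (+4,+1) → (1,10)
step 9: apply (-4,+5) → (-3,15)

(-3,15)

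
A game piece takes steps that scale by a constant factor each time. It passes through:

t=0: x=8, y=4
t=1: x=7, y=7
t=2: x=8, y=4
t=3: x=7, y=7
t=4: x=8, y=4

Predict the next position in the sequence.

x=7, y=7

Step-to-step displacements: (-1, +3), (+1, -3), (-1, +3), (+1, -3); each is -1× the previous.
step 5: x=8, y=4 + (-1, +3) → x=7, y=7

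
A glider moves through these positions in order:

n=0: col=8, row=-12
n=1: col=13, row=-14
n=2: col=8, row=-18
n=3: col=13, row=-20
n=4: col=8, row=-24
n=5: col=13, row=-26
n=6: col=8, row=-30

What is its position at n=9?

col=13, row=-38

Step-to-step displacements: (+5,-2), (-5,-4), (+5,-2), (-5,-4), (+5,-2), (-5,-4) — a repeating cycle of length 2.
step 7: apply (+5,-2) → col=13, row=-32
step 8: apply (-5,-4) → col=8, row=-36
step 9: apply (+5,-2) → col=13, row=-38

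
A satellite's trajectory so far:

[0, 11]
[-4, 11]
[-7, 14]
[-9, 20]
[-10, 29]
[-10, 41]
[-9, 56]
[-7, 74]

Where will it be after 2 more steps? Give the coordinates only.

Taking differences between consecutive positions: [-4, +0], [-3, +3], [-2, +6], [-1, +9], [+0, +12], [+1, +15], [+2, +18]. These grow by [+1, +3] each step.
step 8: [-7, 74] + [+3, +21] → [-4, 95]
step 9: [-4, 95] + [+4, +24] → [0, 119]

[0, 119]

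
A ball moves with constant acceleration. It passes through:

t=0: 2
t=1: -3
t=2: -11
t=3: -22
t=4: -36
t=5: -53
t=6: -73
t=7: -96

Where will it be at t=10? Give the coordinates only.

First differences are -5, -8, -11, -14, -17, -20, -23; their common second difference is -3 (constant acceleration).
step 8: -96 − 26 → -122
step 9: -122 − 29 → -151
step 10: -151 − 32 → -183

-183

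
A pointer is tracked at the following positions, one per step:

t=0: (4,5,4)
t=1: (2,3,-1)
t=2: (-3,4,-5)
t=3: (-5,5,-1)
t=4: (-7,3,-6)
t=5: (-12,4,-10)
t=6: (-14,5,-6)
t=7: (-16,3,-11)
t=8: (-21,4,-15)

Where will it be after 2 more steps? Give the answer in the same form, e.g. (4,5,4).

(-25,3,-16)

The moves between consecutive positions are (-2,-2,-5), (-5,+1,-4), (-2,+1,+4), (-2,-2,-5), (-5,+1,-4), (-2,+1,+4), (-2,-2,-5), (-5,+1,-4); they repeat the 3-cycle [(-2,-2,-5), (-5,+1,-4), (-2,+1,+4)].
step 9: apply (-2,+1,+4) → (-23,5,-11)
step 10: apply (-2,-2,-5) → (-25,3,-16)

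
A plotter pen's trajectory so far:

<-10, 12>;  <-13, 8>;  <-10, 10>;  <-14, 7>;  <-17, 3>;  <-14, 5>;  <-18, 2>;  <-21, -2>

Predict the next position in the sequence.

<-18, 0>

Differencing gives <-3, -4>, <+3, +2>, <-4, -3>, <-3, -4>, <+3, +2>, <-4, -3>, <-3, -4>. This is the pattern <-3, -4>, <+3, +2>, <-4, -3> repeated.
step 8: apply <+3, +2> → <-18, 0>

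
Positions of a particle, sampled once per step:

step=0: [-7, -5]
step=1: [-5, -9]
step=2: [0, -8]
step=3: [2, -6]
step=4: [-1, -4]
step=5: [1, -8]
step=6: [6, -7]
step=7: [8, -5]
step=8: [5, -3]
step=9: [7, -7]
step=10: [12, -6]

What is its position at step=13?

Step-to-step displacements: [+2, -4], [+5, +1], [+2, +2], [-3, +2], [+2, -4], [+5, +1], [+2, +2], [-3, +2], [+2, -4], [+5, +1] — a repeating cycle of length 4.
step 11: apply [+2, +2] → [14, -4]
step 12: apply [-3, +2] → [11, -2]
step 13: apply [+2, -4] → [13, -6]

[13, -6]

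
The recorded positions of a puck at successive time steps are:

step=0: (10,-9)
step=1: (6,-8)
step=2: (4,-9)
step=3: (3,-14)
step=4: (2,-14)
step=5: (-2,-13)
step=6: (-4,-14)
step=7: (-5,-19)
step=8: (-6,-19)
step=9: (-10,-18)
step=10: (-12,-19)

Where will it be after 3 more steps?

Differencing gives (-4,+1), (-2,-1), (-1,-5), (-1,+0), (-4,+1), (-2,-1), (-1,-5), (-1,+0), (-4,+1), (-2,-1). This is the pattern (-4,+1), (-2,-1), (-1,-5), (-1,+0) repeated.
step 11: apply (-1,-5) → (-13,-24)
step 12: apply (-1,+0) → (-14,-24)
step 13: apply (-4,+1) → (-18,-23)

(-18,-23)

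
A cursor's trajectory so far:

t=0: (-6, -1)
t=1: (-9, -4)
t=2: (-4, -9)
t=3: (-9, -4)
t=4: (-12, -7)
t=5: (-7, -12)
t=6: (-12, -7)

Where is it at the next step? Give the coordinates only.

Step-to-step displacements: (-3, -3), (+5, -5), (-5, +5), (-3, -3), (+5, -5), (-5, +5) — a repeating cycle of length 3.
step 7: apply (-3, -3) → (-15, -10)

(-15, -10)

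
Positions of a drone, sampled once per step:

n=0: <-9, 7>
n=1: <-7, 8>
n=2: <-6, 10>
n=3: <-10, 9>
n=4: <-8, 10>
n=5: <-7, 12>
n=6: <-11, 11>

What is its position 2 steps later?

Differencing gives <+2, +1>, <+1, +2>, <-4, -1>, <+2, +1>, <+1, +2>, <-4, -1>. This is the pattern <+2, +1>, <+1, +2>, <-4, -1> repeated.
step 7: apply <+2, +1> → <-9, 12>
step 8: apply <+1, +2> → <-8, 14>

<-8, 14>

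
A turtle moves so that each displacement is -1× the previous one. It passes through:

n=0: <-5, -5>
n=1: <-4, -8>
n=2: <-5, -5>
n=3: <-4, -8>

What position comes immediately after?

Step-to-step displacements: <+1, -3>, <-1, +3>, <+1, -3>; each is -1× the previous.
step 4: <-4, -8> + <-1, +3> → <-5, -5>

<-5, -5>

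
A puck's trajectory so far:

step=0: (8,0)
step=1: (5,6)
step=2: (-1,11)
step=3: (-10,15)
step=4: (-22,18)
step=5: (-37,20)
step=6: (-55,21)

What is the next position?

Successive displacements: (-3,+6), (-6,+5), (-9,+4), (-12,+3), (-15,+2), (-18,+1) — each changes by (-3,-1).
step 7: (-55,21) + (-21,+0) → (-76,21)

(-76,21)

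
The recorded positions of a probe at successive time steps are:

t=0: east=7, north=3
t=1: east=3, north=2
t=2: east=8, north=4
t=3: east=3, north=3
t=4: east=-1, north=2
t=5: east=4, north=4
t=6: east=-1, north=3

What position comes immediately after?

Differencing gives (-4,-1), (+5,+2), (-5,-1), (-4,-1), (+5,+2), (-5,-1). This is the pattern (-4,-1), (+5,+2), (-5,-1) repeated.
step 7: apply (-4,-1) → east=-5, north=2

east=-5, north=2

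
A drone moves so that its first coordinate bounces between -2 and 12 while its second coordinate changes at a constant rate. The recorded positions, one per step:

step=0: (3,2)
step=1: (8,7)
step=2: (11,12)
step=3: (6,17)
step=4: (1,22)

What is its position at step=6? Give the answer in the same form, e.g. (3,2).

The first coordinate reflects between -2 and 12, moving 5 per step.
  step 5: 1 → 0
  step 6: 0 → 5
The second coordinate changes by +5 each step: at step 6 it is 32.

(5,32)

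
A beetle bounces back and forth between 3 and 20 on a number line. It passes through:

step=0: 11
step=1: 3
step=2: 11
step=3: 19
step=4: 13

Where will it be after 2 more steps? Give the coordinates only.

9

The value travels 8 per step and bounces off the walls at 3 and 20.
  step 5: 13 → 5
  step 6: 5 → 9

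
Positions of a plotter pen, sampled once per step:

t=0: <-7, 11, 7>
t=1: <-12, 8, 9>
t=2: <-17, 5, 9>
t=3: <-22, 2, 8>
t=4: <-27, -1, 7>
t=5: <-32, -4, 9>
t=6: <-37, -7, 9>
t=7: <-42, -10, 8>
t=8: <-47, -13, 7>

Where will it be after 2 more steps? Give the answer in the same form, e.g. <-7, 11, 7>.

First: linear, -5 per step → -57 at step 10.
Second: linear, -3 per step → -19 at step 10.
Third: cycles through 7, 9, 9, 8 every 4 steps. Step 10 lands at position 2 of the cycle → 9.

<-57, -19, 9>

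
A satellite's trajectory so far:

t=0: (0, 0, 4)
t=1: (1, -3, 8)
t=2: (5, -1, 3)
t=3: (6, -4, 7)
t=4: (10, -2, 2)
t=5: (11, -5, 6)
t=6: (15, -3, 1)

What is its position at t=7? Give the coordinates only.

The moves between consecutive positions are (+1, -3, +4), (+4, +2, -5), (+1, -3, +4), (+4, +2, -5), (+1, -3, +4), (+4, +2, -5); they repeat the 2-cycle [(+1, -3, +4), (+4, +2, -5)].
step 7: apply (+1, -3, +4) → (16, -6, 5)

(16, -6, 5)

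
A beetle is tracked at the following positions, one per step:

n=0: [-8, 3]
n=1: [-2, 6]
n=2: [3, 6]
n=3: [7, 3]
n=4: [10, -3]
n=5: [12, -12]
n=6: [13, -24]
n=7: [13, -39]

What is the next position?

Successive displacements: [+6, +3], [+5, +0], [+4, -3], [+3, -6], [+2, -9], [+1, -12], [+0, -15] — each changes by [-1, -3].
step 8: [13, -39] + [-1, -18] → [12, -57]

[12, -57]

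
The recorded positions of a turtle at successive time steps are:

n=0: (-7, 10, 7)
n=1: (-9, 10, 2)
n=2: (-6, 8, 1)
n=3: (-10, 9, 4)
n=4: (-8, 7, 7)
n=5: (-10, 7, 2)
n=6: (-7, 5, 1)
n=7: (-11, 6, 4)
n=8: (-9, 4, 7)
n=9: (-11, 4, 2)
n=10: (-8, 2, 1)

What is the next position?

(-12, 3, 4)

The moves between consecutive positions are (-2, +0, -5), (+3, -2, -1), (-4, +1, +3), (+2, -2, +3), (-2, +0, -5), (+3, -2, -1), (-4, +1, +3), (+2, -2, +3), (-2, +0, -5), (+3, -2, -1); they repeat the 4-cycle [(-2, +0, -5), (+3, -2, -1), (-4, +1, +3), (+2, -2, +3)].
step 11: apply (-4, +1, +3) → (-12, 3, 4)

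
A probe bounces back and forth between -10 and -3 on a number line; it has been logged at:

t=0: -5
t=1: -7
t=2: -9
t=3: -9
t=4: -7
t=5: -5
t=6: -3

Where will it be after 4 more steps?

-9

The value travels 2 per step and bounces off the walls at -10 and -3.
  step 7: -3 → -5
  step 8: -5 → -7
  step 9: -7 → -9
  step 10: -9 → -9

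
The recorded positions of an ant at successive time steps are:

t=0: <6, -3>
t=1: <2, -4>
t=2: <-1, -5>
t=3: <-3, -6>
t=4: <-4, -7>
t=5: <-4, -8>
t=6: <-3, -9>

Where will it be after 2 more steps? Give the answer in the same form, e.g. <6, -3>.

<2, -11>

Successive displacements: <-4, -1>, <-3, -1>, <-2, -1>, <-1, -1>, <+0, -1>, <+1, -1> — each changes by <+1, +0>.
step 7: <-3, -9> + <+2, -1> → <-1, -10>
step 8: <-1, -10> + <+3, -1> → <2, -11>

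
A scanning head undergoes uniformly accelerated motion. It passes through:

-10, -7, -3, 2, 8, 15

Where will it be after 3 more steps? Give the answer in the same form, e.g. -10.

42

Successive displacements: +3, +4, +5, +6, +7 — each changes by +1.
step 6: 15 + 8 → 23
step 7: 23 + 9 → 32
step 8: 32 + 10 → 42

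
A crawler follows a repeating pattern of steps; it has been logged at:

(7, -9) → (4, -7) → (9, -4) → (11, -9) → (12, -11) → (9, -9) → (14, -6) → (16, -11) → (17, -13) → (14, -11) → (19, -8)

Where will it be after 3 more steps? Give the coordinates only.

The moves between consecutive positions are (-3, +2), (+5, +3), (+2, -5), (+1, -2), (-3, +2), (+5, +3), (+2, -5), (+1, -2), (-3, +2), (+5, +3); they repeat the 4-cycle [(-3, +2), (+5, +3), (+2, -5), (+1, -2)].
step 11: apply (+2, -5) → (21, -13)
step 12: apply (+1, -2) → (22, -15)
step 13: apply (-3, +2) → (19, -13)

(19, -13)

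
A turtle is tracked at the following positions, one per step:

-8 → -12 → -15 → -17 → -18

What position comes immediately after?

-18

Taking differences between consecutive positions: -4, -3, -2, -1. These grow by +1 each step.
step 5: -18 + 0 → -18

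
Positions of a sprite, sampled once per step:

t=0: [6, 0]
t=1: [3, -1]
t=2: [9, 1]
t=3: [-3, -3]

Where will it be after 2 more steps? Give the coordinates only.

[-27, -11]

Step-to-step displacements: [-3, -1], [+6, +2], [-12, -4]; each is -2× the previous.
step 4: [-3, -3] + [+24, +8] → [21, 5]
step 5: [21, 5] + [-48, -16] → [-27, -11]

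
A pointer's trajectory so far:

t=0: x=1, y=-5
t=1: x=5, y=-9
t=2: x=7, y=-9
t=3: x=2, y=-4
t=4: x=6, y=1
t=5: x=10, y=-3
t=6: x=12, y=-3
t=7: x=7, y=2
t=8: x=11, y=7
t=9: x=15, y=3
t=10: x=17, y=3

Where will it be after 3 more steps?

x=20, y=9

Differencing gives (+4, -4), (+2, +0), (-5, +5), (+4, +5), (+4, -4), (+2, +0), (-5, +5), (+4, +5), (+4, -4), (+2, +0). This is the pattern (+4, -4), (+2, +0), (-5, +5), (+4, +5) repeated.
step 11: apply (-5, +5) → x=12, y=8
step 12: apply (+4, +5) → x=16, y=13
step 13: apply (+4, -4) → x=20, y=9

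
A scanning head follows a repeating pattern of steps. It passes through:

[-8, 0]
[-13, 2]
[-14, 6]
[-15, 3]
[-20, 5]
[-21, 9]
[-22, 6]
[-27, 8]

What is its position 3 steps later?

[-34, 11]

The moves between consecutive positions are [-5, +2], [-1, +4], [-1, -3], [-5, +2], [-1, +4], [-1, -3], [-5, +2]; they repeat the 3-cycle [[-5, +2], [-1, +4], [-1, -3]].
step 8: apply [-1, +4] → [-28, 12]
step 9: apply [-1, -3] → [-29, 9]
step 10: apply [-5, +2] → [-34, 11]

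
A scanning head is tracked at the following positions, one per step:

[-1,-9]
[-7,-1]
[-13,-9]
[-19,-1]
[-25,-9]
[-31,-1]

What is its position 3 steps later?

[-49,-9]

The first coordinate changes by -6 each step, so at step 8 it is -1 + 8·(-6) = -49.
The second coordinate repeats the cycle [-9, -1] with period 2; step 8 mod 2 = 0, giving -9.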